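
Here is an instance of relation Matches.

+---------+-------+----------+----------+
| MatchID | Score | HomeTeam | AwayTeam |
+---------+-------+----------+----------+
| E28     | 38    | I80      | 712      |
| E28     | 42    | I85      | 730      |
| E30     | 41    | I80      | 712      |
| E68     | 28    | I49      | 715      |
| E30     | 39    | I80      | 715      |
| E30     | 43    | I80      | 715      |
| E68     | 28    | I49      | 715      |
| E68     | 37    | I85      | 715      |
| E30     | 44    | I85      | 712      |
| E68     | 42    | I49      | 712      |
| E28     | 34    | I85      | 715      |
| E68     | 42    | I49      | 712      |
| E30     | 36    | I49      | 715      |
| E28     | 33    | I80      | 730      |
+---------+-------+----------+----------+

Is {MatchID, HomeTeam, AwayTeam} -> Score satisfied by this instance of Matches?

No

(MatchID=E28, HomeTeam=I80, AwayTeam=712): 1 row → Score = 38 ✓
(MatchID=E28, HomeTeam=I85, AwayTeam=730): 1 row → Score = 42 ✓
(MatchID=E30, HomeTeam=I80, AwayTeam=712): 1 row → Score = 41 ✓
(MatchID=E68, HomeTeam=I49, AwayTeam=715): 2 rows → Score = 28, 28 ✓
(MatchID=E30, HomeTeam=I80, AwayTeam=715): 2 rows → Score takes values {39, 43} — violation
(MatchID=E68, HomeTeam=I85, AwayTeam=715): 1 row → Score = 37 ✓
(MatchID=E30, HomeTeam=I85, AwayTeam=712): 1 row → Score = 44 ✓
(MatchID=E68, HomeTeam=I49, AwayTeam=712): 2 rows → Score = 42, 42 ✓
(MatchID=E28, HomeTeam=I85, AwayTeam=715): 1 row → Score = 34 ✓
(MatchID=E30, HomeTeam=I49, AwayTeam=715): 1 row → Score = 36 ✓
(MatchID=E28, HomeTeam=I80, AwayTeam=730): 1 row → Score = 33 ✓
Two rows agree on {MatchID, HomeTeam, AwayTeam} but differ on Score, so {MatchID, HomeTeam, AwayTeam} -> Score does not hold.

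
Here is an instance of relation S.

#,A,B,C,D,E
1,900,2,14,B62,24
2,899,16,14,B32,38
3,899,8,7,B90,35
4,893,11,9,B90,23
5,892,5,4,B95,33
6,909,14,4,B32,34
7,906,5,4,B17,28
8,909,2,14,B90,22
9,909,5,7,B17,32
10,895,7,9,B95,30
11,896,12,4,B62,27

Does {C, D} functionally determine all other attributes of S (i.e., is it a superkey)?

All 11 rows have distinct {C, D} values, so {C, D} → (all attributes) holds and {C, D} is a superkey.

Yes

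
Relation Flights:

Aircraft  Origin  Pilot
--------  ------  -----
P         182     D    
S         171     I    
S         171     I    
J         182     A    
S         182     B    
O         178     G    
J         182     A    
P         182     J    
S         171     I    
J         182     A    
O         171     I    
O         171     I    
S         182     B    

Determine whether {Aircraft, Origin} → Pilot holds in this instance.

No

(Aircraft=P, Origin=182): 2 rows → Pilot takes values {D, J} — violation
(Aircraft=S, Origin=171): 3 rows → Pilot = I, I, I ✓
(Aircraft=J, Origin=182): 3 rows → Pilot = A, A, A ✓
(Aircraft=S, Origin=182): 2 rows → Pilot = B, B ✓
(Aircraft=O, Origin=178): 1 row → Pilot = G ✓
(Aircraft=O, Origin=171): 2 rows → Pilot = I, I ✓
Two rows agree on {Aircraft, Origin} but differ on Pilot, so {Aircraft, Origin} → Pilot does not hold.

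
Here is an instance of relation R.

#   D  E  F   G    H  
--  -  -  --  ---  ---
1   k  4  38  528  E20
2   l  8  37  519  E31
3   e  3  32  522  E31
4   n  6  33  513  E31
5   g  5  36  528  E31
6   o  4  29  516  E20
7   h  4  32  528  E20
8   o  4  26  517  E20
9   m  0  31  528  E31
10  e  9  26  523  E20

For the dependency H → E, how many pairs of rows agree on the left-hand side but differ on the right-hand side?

H=E20: violating pairs (1,10), (6,10), (7,10), (8,10) — 4 pairs.
H=E31: violating pairs (2,3), (2,4), (2,5), (2,9), (3,4), (3,5), (3,9), (4,5), (4,9), (5,9) — 10 pairs.

14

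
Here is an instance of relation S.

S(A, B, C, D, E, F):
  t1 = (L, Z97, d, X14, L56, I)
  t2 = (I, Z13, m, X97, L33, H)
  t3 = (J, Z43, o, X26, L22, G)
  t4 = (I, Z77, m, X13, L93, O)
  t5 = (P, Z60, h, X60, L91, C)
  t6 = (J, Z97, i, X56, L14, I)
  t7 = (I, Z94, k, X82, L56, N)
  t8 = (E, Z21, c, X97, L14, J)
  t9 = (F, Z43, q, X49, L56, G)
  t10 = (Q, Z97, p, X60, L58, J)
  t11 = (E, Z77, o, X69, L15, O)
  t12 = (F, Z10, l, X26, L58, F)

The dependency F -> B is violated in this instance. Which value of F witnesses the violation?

F=I: rows 1, 6 → B = Z97, Z97 ✓
F=H: row 2 → B = Z13 ✓
F=G: rows 3, 9 → B = Z43, Z43 ✓
F=O: rows 4, 11 → B = Z77, Z77 ✓
F=C: row 5 → B = Z60 ✓
F=N: row 7 → B = Z94 ✓
F=J: rows 8, 10 → B takes values {Z21, Z97} — violation
F=F: row 12 → B = Z10 ✓
The only F value with inconsistent B is F=J.

J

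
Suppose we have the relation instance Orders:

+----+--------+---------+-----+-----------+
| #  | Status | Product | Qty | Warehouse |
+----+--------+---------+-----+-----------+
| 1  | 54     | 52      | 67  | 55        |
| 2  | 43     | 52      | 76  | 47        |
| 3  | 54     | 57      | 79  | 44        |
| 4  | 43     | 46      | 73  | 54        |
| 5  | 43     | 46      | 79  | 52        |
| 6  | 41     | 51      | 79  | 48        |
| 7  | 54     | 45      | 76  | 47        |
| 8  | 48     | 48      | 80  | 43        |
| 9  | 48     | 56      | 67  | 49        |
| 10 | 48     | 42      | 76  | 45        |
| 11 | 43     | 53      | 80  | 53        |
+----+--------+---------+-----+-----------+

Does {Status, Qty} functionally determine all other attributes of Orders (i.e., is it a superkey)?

Yes

All 11 rows have distinct {Status, Qty} values, so {Status, Qty} → (all attributes) holds and {Status, Qty} is a superkey.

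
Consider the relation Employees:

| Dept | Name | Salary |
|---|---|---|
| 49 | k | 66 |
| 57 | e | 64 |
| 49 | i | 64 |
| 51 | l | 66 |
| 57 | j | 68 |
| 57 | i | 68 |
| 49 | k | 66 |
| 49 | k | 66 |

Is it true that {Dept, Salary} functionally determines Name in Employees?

(Dept=49, Salary=66): 3 rows → Name = k, k, k ✓
(Dept=57, Salary=64): 1 row → Name = e ✓
(Dept=49, Salary=64): 1 row → Name = i ✓
(Dept=51, Salary=66): 1 row → Name = l ✓
(Dept=57, Salary=68): 2 rows → Name takes values {j, i} — violation
Two rows agree on {Dept, Salary} but differ on Name, so {Dept, Salary} -> Name does not hold.

No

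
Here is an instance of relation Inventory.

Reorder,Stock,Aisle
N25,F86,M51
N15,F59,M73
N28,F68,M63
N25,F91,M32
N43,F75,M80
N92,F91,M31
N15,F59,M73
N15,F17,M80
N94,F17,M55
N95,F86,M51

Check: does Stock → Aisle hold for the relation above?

Stock=F86: 2 rows → Aisle = M51, M51 ✓
Stock=F59: 2 rows → Aisle = M73, M73 ✓
Stock=F68: 1 row → Aisle = M63 ✓
Stock=F91: 2 rows → Aisle takes values {M32, M31} — violation
Stock=F75: 1 row → Aisle = M80 ✓
Stock=F17: 2 rows → Aisle takes values {M80, M55} — violation
Two rows agree on Stock but differ on Aisle, so Stock → Aisle does not hold.

No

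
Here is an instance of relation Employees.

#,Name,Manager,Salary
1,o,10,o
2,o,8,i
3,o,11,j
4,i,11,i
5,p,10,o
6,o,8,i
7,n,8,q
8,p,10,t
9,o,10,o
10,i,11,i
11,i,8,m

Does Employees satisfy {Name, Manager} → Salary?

(Name=o, Manager=10): rows 1, 9 → Salary = o, o ✓
(Name=o, Manager=8): rows 2, 6 → Salary = i, i ✓
(Name=o, Manager=11): row 3 → Salary = j ✓
(Name=i, Manager=11): rows 4, 10 → Salary = i, i ✓
(Name=p, Manager=10): rows 5, 8 → Salary takes values {o, t} — violation
(Name=n, Manager=8): row 7 → Salary = q ✓
(Name=i, Manager=8): row 11 → Salary = m ✓
Two rows agree on {Name, Manager} but differ on Salary, so {Name, Manager} → Salary does not hold.

No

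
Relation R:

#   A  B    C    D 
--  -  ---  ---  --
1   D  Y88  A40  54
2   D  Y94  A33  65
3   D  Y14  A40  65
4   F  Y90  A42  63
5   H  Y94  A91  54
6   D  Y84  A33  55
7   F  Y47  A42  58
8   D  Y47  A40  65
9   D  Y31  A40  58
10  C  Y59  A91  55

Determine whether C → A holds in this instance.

No

C=A40: rows 1, 3, 8, 9 → A = D, D, D, D ✓
C=A33: rows 2, 6 → A = D, D ✓
C=A42: rows 4, 7 → A = F, F ✓
C=A91: rows 5, 10 → A takes values {H, C} — violation
Two rows agree on C but differ on A, so C → A does not hold.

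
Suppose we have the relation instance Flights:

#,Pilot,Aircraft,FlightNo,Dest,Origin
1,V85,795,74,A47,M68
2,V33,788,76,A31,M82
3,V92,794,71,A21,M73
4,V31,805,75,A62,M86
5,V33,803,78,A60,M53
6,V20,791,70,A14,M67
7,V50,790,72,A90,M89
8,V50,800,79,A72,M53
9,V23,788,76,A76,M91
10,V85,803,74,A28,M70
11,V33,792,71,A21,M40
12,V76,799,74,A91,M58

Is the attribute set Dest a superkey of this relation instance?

Rows 3 and 11 have the same Dest value Dest=A21 but are distinct tuples, so Dest does not determine every attribute — not a superkey.

No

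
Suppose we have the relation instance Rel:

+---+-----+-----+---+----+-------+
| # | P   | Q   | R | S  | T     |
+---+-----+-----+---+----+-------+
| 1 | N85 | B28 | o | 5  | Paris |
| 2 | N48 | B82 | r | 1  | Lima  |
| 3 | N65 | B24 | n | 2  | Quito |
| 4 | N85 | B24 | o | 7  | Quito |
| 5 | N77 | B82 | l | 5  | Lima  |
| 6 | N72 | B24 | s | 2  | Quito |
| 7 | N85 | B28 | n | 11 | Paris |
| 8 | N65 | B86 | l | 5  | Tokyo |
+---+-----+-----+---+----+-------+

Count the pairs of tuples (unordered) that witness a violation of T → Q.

T=Paris: all 2 rows agree on Q — 0 pairs.
T=Lima: all 2 rows agree on Q — 0 pairs.
T=Quito: all 3 rows agree on Q — 0 pairs.

0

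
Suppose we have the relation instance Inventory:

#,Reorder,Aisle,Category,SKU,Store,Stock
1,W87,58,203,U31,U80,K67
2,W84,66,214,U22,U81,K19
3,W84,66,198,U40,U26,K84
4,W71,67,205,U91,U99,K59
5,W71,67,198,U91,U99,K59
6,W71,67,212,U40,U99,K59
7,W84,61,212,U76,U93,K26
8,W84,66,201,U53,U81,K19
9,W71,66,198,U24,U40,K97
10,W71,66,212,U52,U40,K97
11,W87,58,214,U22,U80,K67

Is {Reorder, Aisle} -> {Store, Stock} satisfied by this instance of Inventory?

(Reorder=W87, Aisle=58): rows 1, 11 → {Store,Stock} = (U80, K67), (U80, K67) ✓
(Reorder=W84, Aisle=66): rows 2, 3, 8 → {Store,Stock} takes values {(U81, K19), (U26, K84)} — violation
(Reorder=W71, Aisle=67): rows 4, 5, 6 → {Store,Stock} = (U99, K59), (U99, K59), (U99, K59) ✓
(Reorder=W84, Aisle=61): row 7 → {Store,Stock} = (U93, K26) ✓
(Reorder=W71, Aisle=66): rows 9, 10 → {Store,Stock} = (U40, K97), (U40, K97) ✓
Two rows agree on {Reorder, Aisle} but differ on {Store, Stock}, so {Reorder, Aisle} -> {Store, Stock} does not hold.

No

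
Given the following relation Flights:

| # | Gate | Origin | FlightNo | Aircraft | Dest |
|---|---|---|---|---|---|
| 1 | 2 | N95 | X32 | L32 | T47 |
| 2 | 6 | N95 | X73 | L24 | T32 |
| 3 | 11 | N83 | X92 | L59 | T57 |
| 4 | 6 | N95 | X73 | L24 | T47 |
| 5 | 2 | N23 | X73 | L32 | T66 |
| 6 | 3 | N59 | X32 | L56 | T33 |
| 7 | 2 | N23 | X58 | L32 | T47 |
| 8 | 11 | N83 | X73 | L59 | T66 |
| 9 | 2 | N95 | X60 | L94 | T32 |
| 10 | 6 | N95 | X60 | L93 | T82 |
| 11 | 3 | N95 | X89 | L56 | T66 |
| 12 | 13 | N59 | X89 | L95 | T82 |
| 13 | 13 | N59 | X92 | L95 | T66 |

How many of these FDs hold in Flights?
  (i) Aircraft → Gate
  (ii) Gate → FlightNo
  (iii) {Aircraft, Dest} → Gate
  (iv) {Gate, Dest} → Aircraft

(i) Aircraft → Gate: every LHS value maps to a single RHS value — holds.
(ii) Gate → FlightNo: Gate=2: rows 1, 5, 7, 9 → FlightNo takes values {X32, X73, X58, X60} — violation; Gate=6: rows 2, 4, 10 → FlightNo takes values {X73, X60} — violation; Gate=11: rows 3, 8 → FlightNo takes values {X92, X73} — violation; Gate=3: rows 6, 11 → FlightNo takes values {X32, X89} — violation; Gate=13: rows 12, 13 → FlightNo takes values {X89, X92} — violation — fails.
(iii) {Aircraft, Dest} → Gate: every LHS value maps to a single RHS value — holds.
(iv) {Gate, Dest} → Aircraft: every LHS value maps to a single RHS value — holds.
3 of the 4 dependencies hold.

3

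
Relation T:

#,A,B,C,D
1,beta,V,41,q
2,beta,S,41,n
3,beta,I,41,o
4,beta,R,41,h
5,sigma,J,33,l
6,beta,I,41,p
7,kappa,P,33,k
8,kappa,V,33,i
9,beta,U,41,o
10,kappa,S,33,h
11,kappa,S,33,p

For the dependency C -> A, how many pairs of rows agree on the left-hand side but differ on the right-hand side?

4

C=41: all 6 rows agree on A — 0 pairs.
C=33: violating pairs (5,7), (5,8), (5,10), (5,11) — 4 pairs.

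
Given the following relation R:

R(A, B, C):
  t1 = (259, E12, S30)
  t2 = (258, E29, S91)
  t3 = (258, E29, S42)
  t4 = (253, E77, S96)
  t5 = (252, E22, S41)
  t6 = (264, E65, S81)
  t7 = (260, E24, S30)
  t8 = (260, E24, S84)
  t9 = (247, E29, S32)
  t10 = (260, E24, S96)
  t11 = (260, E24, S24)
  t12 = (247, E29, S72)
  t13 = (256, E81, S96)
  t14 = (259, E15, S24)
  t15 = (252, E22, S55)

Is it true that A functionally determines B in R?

A=259: rows 1, 14 → B takes values {E12, E15} — violation
A=258: rows 2, 3 → B = E29, E29 ✓
A=253: row 4 → B = E77 ✓
A=252: rows 5, 15 → B = E22, E22 ✓
A=264: row 6 → B = E65 ✓
A=260: rows 7, 8, 10, 11 → B = E24, E24, E24, E24 ✓
A=247: rows 9, 12 → B = E29, E29 ✓
A=256: row 13 → B = E81 ✓
Two rows agree on A but differ on B, so A -> B does not hold.

No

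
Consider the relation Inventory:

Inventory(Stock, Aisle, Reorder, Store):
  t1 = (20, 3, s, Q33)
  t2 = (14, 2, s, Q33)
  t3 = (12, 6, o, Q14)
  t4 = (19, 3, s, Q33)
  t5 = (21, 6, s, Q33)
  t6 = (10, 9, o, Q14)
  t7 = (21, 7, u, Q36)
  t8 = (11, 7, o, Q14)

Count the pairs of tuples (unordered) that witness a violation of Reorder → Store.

0

Reorder=s: all 4 rows agree on Store — 0 pairs.
Reorder=o: all 3 rows agree on Store — 0 pairs.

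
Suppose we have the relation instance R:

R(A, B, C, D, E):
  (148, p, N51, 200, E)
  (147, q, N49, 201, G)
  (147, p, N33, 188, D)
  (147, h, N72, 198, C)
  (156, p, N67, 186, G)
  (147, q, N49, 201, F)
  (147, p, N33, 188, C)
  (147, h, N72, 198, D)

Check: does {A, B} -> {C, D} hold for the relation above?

(A=148, B=p): 1 row → {C,D} = (N51, 200) ✓
(A=147, B=q): 2 rows → {C,D} = (N49, 201), (N49, 201) ✓
(A=147, B=p): 2 rows → {C,D} = (N33, 188), (N33, 188) ✓
(A=147, B=h): 2 rows → {C,D} = (N72, 198), (N72, 198) ✓
(A=156, B=p): 1 row → {C,D} = (N67, 186) ✓
Every {A, B} value is associated with a single {C, D} value, so {A, B} -> {C, D} holds.

Yes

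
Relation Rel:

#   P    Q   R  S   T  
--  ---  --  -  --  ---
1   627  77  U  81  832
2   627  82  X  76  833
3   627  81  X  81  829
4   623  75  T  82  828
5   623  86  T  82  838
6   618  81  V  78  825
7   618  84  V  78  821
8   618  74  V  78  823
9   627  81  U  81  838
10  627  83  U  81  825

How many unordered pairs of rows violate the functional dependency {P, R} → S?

(P=627, R=U): all 3 rows agree on S — 0 pairs.
(P=627, R=X): violating pairs (2,3) — 1 pair.
(P=623, R=T): all 2 rows agree on S — 0 pairs.
(P=618, R=V): all 3 rows agree on S — 0 pairs.

1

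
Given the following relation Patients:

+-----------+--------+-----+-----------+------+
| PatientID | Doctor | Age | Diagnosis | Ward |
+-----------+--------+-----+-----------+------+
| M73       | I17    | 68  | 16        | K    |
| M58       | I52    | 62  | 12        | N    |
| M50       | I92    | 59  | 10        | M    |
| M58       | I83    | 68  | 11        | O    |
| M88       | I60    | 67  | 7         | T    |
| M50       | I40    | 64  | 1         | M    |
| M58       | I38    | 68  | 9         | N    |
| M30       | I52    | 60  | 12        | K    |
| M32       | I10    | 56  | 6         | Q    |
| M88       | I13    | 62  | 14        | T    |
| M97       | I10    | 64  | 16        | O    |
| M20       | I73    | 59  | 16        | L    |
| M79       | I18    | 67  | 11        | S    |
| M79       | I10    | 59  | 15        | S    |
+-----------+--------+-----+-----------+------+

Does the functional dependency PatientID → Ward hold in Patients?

No

PatientID=M73: 1 row → Ward = K ✓
PatientID=M58: 3 rows → Ward takes values {N, O} — violation
PatientID=M50: 2 rows → Ward = M, M ✓
PatientID=M88: 2 rows → Ward = T, T ✓
PatientID=M30: 1 row → Ward = K ✓
PatientID=M32: 1 row → Ward = Q ✓
PatientID=M97: 1 row → Ward = O ✓
PatientID=M20: 1 row → Ward = L ✓
PatientID=M79: 2 rows → Ward = S, S ✓
Two rows agree on PatientID but differ on Ward, so PatientID → Ward does not hold.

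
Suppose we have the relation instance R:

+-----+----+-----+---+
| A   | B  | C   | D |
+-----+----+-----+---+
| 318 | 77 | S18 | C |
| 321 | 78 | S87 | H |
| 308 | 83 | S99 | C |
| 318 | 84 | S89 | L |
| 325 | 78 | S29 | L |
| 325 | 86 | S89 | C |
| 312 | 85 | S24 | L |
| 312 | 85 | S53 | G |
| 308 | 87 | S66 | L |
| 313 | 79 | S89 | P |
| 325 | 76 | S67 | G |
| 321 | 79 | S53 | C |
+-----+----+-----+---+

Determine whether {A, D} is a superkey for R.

All 12 rows have distinct {A, D} values, so {A, D} → (all attributes) holds and {A, D} is a superkey.

Yes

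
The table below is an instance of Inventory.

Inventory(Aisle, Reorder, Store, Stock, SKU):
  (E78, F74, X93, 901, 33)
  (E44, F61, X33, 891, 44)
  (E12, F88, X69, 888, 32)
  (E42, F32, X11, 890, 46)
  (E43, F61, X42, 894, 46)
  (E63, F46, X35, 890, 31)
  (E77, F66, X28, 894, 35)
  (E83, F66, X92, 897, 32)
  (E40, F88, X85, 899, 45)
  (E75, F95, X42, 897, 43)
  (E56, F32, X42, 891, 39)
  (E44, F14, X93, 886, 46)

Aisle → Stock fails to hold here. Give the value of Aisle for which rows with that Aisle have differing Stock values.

Aisle=E78: 1 row → Stock = 901 ✓
Aisle=E44: 2 rows → Stock takes values {891, 886} — violation
Aisle=E12: 1 row → Stock = 888 ✓
Aisle=E42: 1 row → Stock = 890 ✓
Aisle=E43: 1 row → Stock = 894 ✓
Aisle=E63: 1 row → Stock = 890 ✓
Aisle=E77: 1 row → Stock = 894 ✓
Aisle=E83: 1 row → Stock = 897 ✓
Aisle=E40: 1 row → Stock = 899 ✓
Aisle=E75: 1 row → Stock = 897 ✓
Aisle=E56: 1 row → Stock = 891 ✓
The only Aisle value with inconsistent Stock is Aisle=E44.

E44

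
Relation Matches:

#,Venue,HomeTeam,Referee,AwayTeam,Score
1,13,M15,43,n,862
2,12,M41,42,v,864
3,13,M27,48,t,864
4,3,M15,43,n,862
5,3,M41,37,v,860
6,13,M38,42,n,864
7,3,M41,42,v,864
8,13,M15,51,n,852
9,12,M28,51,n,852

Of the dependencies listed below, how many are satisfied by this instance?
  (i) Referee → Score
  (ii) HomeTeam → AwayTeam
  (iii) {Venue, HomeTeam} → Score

(i) Referee → Score: every LHS value maps to a single RHS value — holds.
(ii) HomeTeam → AwayTeam: every LHS value maps to a single RHS value — holds.
(iii) {Venue, HomeTeam} → Score: (Venue=13, HomeTeam=M15): rows 1, 8 → Score takes values {862, 852} — violation; (Venue=3, HomeTeam=M41): rows 5, 7 → Score takes values {860, 864} — violation — fails.
2 of the 3 dependencies hold.

2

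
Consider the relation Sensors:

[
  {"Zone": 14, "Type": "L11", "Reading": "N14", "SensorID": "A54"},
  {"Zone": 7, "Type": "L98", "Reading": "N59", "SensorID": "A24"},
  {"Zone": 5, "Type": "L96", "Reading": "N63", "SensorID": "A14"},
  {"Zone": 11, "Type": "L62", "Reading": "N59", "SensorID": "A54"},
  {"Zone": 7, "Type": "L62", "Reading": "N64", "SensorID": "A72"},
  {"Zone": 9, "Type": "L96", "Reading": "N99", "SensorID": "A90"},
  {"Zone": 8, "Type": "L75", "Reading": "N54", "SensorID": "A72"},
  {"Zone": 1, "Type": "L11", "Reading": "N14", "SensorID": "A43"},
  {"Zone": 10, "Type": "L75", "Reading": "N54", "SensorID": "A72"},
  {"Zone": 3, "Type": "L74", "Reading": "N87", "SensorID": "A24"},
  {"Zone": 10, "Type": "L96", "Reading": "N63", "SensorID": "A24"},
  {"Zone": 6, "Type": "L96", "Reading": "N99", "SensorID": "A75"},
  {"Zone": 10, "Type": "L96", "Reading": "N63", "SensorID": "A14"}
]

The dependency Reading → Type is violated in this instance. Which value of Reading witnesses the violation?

N59

Reading=N14: 2 rows → Type = L11, L11 ✓
Reading=N59: 2 rows → Type takes values {L98, L62} — violation
Reading=N63: 3 rows → Type = L96, L96, L96 ✓
Reading=N64: 1 row → Type = L62 ✓
Reading=N99: 2 rows → Type = L96, L96 ✓
Reading=N54: 2 rows → Type = L75, L75 ✓
Reading=N87: 1 row → Type = L74 ✓
The only Reading value with inconsistent Type is Reading=N59.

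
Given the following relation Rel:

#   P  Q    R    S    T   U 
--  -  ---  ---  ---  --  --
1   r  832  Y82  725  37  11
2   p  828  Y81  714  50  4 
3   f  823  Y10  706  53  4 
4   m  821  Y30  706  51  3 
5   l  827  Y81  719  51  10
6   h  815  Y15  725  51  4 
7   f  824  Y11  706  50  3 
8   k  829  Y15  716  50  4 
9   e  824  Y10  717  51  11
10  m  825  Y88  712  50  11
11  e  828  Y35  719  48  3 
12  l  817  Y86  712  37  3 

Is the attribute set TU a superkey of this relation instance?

No

Rows 2 and 8 have the same TU value (T=50, U=4) but are distinct tuples, so TU does not determine every attribute — not a superkey.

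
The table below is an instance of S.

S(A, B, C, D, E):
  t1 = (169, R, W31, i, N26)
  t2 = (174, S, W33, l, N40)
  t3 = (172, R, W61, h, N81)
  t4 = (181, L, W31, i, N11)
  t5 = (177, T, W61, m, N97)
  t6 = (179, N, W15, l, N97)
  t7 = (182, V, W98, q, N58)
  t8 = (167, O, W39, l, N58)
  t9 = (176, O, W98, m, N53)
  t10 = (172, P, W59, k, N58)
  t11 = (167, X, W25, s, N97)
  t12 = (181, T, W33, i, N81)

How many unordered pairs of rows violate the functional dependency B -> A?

3

B=R: violating pairs (1,3) — 1 pair.
B=T: violating pairs (5,12) — 1 pair.
B=O: violating pairs (8,9) — 1 pair.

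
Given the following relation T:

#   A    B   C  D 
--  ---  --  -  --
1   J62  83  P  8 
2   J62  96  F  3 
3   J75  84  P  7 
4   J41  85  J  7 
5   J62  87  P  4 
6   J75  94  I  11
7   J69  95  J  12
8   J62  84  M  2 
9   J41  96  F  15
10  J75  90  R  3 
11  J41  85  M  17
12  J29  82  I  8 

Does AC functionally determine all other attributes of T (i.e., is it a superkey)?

No

Rows 1 and 5 have the same AC value (A=J62, C=P) but are distinct tuples, so AC does not determine every attribute — not a superkey.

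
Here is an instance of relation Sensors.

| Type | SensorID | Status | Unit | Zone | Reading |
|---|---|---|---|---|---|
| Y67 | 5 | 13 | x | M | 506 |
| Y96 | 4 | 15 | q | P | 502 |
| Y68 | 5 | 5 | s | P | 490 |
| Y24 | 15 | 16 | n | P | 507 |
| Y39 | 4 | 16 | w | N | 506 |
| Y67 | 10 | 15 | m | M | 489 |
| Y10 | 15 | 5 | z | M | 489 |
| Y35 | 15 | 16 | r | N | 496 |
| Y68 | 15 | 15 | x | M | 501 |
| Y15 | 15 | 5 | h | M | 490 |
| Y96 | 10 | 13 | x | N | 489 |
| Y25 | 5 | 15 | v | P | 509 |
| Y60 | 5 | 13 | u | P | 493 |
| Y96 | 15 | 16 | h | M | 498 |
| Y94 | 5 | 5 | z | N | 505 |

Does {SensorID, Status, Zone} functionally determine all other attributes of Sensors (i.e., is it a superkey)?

No

Two distinct rows share (SensorID=15, Status=5, Zone=M), so {SensorID, Status, Zone} does not determine every attribute — not a superkey.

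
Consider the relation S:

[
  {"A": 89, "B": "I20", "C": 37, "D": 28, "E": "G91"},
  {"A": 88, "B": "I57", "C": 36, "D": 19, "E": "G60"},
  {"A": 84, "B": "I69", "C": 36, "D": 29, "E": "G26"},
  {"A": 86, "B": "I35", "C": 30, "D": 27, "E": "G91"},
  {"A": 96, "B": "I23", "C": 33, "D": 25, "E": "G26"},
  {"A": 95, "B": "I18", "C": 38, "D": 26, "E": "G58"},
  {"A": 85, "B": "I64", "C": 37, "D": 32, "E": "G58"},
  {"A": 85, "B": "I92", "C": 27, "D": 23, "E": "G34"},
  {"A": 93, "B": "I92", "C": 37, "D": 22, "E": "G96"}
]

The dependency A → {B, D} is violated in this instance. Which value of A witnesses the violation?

A=89: 1 row → {B,D} = (I20, 28) ✓
A=88: 1 row → {B,D} = (I57, 19) ✓
A=84: 1 row → {B,D} = (I69, 29) ✓
A=86: 1 row → {B,D} = (I35, 27) ✓
A=96: 1 row → {B,D} = (I23, 25) ✓
A=95: 1 row → {B,D} = (I18, 26) ✓
A=85: 2 rows → {B,D} takes values {(I64, 32), (I92, 23)} — violation
A=93: 1 row → {B,D} = (I92, 22) ✓
The only A value with inconsistent RHS is A=85.

85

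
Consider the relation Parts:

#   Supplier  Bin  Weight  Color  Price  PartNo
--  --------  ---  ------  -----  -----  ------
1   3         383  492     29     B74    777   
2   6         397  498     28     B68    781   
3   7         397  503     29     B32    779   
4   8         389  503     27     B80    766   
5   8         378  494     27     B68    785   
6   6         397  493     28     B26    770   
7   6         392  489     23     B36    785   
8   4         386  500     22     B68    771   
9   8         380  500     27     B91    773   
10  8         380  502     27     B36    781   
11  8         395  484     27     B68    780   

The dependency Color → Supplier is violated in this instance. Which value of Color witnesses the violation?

Color=29: rows 1, 3 → Supplier takes values {3, 7} — violation
Color=28: rows 2, 6 → Supplier = 6, 6 ✓
Color=27: rows 4, 5, 9, 10, 11 → Supplier = 8, 8, 8, 8, 8 ✓
Color=23: row 7 → Supplier = 6 ✓
Color=22: row 8 → Supplier = 4 ✓
The only Color value with inconsistent Supplier is Color=29.

29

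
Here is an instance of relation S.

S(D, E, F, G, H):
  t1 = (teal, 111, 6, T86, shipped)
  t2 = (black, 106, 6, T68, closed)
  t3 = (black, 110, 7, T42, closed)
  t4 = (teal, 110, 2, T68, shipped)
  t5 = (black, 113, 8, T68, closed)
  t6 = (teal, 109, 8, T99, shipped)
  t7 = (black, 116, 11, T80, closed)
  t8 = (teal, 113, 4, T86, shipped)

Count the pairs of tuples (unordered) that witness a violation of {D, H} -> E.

(D=teal, H=shipped): violating pairs (1,4), (1,6), (1,8), (4,6), (4,8), (6,8) — 6 pairs.
(D=black, H=closed): violating pairs (2,3), (2,5), (2,7), (3,5), (3,7), (5,7) — 6 pairs.

12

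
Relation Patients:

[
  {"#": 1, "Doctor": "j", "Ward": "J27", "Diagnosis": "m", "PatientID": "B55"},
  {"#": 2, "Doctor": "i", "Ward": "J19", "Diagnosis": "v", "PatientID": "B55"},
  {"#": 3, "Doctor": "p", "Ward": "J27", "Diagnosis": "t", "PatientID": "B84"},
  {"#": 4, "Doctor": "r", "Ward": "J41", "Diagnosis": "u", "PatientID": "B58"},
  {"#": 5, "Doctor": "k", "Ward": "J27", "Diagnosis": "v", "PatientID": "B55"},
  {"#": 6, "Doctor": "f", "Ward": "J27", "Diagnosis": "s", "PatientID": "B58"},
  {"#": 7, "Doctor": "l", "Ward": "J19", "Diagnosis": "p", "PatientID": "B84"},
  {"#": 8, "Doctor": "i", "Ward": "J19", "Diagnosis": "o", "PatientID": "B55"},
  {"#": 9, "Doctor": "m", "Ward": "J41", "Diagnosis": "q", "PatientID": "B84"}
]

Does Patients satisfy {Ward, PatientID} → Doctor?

No

(Ward=J27, PatientID=B55): rows 1, 5 → Doctor takes values {j, k} — violation
(Ward=J19, PatientID=B55): rows 2, 8 → Doctor = i, i ✓
(Ward=J27, PatientID=B84): row 3 → Doctor = p ✓
(Ward=J41, PatientID=B58): row 4 → Doctor = r ✓
(Ward=J27, PatientID=B58): row 6 → Doctor = f ✓
(Ward=J19, PatientID=B84): row 7 → Doctor = l ✓
(Ward=J41, PatientID=B84): row 9 → Doctor = m ✓
Two rows agree on {Ward, PatientID} but differ on Doctor, so {Ward, PatientID} → Doctor does not hold.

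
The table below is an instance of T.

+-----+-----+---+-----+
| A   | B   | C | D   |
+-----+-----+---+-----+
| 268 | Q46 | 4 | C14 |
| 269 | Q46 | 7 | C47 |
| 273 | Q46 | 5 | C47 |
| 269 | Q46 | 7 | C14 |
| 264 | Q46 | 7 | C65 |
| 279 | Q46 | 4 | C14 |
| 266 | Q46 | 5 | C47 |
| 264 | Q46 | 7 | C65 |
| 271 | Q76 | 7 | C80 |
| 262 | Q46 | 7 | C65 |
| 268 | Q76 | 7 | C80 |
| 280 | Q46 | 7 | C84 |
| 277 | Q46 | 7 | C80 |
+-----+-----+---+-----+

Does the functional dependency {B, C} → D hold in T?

No

(B=Q46, C=4): 2 rows → D = C14, C14 ✓
(B=Q46, C=7): 7 rows → D takes values {C47, C14, C65, C84, C80} — violation
(B=Q46, C=5): 2 rows → D = C47, C47 ✓
(B=Q76, C=7): 2 rows → D = C80, C80 ✓
Two rows agree on {B, C} but differ on D, so {B, C} → D does not hold.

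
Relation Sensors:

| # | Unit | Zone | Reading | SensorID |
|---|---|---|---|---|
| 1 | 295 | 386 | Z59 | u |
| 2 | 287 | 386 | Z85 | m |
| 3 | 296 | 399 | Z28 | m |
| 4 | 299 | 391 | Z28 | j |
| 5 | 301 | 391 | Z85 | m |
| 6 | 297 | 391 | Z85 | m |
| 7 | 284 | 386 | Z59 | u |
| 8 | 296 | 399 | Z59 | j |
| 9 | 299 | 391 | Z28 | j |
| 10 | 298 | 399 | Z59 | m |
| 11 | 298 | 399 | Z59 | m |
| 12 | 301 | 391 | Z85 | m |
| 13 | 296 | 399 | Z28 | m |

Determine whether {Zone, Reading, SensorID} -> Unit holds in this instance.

No

(Zone=386, Reading=Z59, SensorID=u): rows 1, 7 → Unit takes values {295, 284} — violation
(Zone=386, Reading=Z85, SensorID=m): row 2 → Unit = 287 ✓
(Zone=399, Reading=Z28, SensorID=m): rows 3, 13 → Unit = 296, 296 ✓
(Zone=391, Reading=Z28, SensorID=j): rows 4, 9 → Unit = 299, 299 ✓
(Zone=391, Reading=Z85, SensorID=m): rows 5, 6, 12 → Unit takes values {301, 297} — violation
(Zone=399, Reading=Z59, SensorID=j): row 8 → Unit = 296 ✓
(Zone=399, Reading=Z59, SensorID=m): rows 10, 11 → Unit = 298, 298 ✓
Two rows agree on {Zone, Reading, SensorID} but differ on Unit, so {Zone, Reading, SensorID} -> Unit does not hold.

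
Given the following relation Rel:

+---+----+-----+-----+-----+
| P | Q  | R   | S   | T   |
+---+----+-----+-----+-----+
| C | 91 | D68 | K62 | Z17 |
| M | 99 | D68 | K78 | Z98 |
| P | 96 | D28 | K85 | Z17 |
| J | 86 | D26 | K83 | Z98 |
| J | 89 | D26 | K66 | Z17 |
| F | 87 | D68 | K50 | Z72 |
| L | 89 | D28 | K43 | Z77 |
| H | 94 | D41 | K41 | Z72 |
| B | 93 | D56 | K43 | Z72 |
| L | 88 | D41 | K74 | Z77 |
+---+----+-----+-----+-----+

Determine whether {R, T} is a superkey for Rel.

All 10 rows have distinct {R, T} values, so {R, T} → (all attributes) holds and {R, T} is a superkey.

Yes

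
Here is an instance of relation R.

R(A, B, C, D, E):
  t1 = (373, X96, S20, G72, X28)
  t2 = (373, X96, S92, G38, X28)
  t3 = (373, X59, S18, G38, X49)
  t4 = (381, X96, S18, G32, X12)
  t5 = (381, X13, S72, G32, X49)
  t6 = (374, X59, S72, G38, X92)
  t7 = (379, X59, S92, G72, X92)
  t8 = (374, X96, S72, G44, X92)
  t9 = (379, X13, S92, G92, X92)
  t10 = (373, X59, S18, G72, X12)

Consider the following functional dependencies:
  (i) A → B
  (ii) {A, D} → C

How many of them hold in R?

(i) A → B: A=373: rows 1, 2, 3, 10 → B takes values {X96, X59} — violation; A=381: rows 4, 5 → B takes values {X96, X13} — violation; A=374: rows 6, 8 → B takes values {X59, X96} — violation; A=379: rows 7, 9 → B takes values {X59, X13} — violation — fails.
(ii) {A, D} → C: (A=373, D=G72): rows 1, 10 → C takes values {S20, S18} — violation; (A=373, D=G38): rows 2, 3 → C takes values {S92, S18} — violation; (A=381, D=G32): rows 4, 5 → C takes values {S18, S72} — violation — fails.
None of the 2 dependencies hold.

0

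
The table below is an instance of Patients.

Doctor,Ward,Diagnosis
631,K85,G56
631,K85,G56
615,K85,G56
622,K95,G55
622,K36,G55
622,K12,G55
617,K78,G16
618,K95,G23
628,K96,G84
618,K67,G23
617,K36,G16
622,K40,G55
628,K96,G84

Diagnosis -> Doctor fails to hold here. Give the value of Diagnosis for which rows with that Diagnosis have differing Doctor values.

Diagnosis=G56: 3 rows → Doctor takes values {631, 615} — violation
Diagnosis=G55: 4 rows → Doctor = 622, 622, 622, 622 ✓
Diagnosis=G16: 2 rows → Doctor = 617, 617 ✓
Diagnosis=G23: 2 rows → Doctor = 618, 618 ✓
Diagnosis=G84: 2 rows → Doctor = 628, 628 ✓
The only Diagnosis value with inconsistent Doctor is Diagnosis=G56.

G56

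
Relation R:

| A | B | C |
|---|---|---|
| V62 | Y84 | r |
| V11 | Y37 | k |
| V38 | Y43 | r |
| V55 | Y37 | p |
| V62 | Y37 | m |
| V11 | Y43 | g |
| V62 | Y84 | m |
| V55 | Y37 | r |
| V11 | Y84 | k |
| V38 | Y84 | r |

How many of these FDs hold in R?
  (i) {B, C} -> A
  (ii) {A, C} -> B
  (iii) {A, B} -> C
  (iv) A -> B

0

(i) {B, C} -> A: (B=Y84, C=r): 2 rows → A takes values {V62, V38} — violation — fails.
(ii) {A, C} -> B: (A=V11, C=k): 2 rows → B takes values {Y37, Y84} — violation; (A=V38, C=r): 2 rows → B takes values {Y43, Y84} — violation; (A=V62, C=m): 2 rows → B takes values {Y37, Y84} — violation — fails.
(iii) {A, B} -> C: (A=V62, B=Y84): 2 rows → C takes values {r, m} — violation; (A=V55, B=Y37): 2 rows → C takes values {p, r} — violation — fails.
(iv) A -> B: A=V62: 3 rows → B takes values {Y84, Y37} — violation; A=V11: 3 rows → B takes values {Y37, Y43, Y84} — violation; A=V38: 2 rows → B takes values {Y43, Y84} — violation — fails.
None of the 4 dependencies hold.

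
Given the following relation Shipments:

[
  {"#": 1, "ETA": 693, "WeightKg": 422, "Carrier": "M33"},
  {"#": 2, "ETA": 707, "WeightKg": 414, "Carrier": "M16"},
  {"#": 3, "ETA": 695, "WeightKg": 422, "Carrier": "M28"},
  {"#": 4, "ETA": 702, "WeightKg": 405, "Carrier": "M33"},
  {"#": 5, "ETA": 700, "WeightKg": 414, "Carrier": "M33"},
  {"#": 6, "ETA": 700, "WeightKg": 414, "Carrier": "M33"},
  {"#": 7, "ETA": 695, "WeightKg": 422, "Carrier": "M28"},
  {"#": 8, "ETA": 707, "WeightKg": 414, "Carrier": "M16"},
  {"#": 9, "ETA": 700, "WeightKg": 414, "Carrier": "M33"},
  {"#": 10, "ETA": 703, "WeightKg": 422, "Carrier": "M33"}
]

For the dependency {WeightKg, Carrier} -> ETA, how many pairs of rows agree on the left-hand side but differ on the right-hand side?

1

(WeightKg=422, Carrier=M33): violating pairs (1,10) — 1 pair.
(WeightKg=414, Carrier=M16): all 2 rows agree on ETA — 0 pairs.
(WeightKg=422, Carrier=M28): all 2 rows agree on ETA — 0 pairs.
(WeightKg=414, Carrier=M33): all 3 rows agree on ETA — 0 pairs.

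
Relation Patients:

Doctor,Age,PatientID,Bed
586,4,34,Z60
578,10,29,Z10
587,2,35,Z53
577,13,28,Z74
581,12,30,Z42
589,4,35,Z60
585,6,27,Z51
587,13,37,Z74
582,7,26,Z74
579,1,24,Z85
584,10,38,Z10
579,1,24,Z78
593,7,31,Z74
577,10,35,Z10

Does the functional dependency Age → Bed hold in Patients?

Age=4: 2 rows → Bed = Z60, Z60 ✓
Age=10: 3 rows → Bed = Z10, Z10, Z10 ✓
Age=2: 1 row → Bed = Z53 ✓
Age=13: 2 rows → Bed = Z74, Z74 ✓
Age=12: 1 row → Bed = Z42 ✓
Age=6: 1 row → Bed = Z51 ✓
Age=7: 2 rows → Bed = Z74, Z74 ✓
Age=1: 2 rows → Bed takes values {Z85, Z78} — violation
Two rows agree on Age but differ on Bed, so Age → Bed does not hold.

No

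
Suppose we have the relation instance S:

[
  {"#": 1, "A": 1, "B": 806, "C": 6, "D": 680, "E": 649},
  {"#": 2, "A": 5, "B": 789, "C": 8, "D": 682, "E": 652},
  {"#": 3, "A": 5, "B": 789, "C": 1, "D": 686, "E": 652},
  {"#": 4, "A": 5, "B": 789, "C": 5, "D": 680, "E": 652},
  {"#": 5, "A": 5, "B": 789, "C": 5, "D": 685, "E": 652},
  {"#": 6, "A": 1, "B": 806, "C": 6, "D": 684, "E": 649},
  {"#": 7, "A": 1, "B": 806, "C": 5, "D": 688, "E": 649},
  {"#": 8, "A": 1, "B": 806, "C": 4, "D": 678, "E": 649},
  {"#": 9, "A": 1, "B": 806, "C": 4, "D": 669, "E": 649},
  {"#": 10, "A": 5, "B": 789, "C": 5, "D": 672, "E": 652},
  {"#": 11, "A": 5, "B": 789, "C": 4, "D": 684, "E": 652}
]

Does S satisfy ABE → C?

(A=1, B=806, E=649): rows 1, 6, 7, 8, 9 → C takes values {6, 5, 4} — violation
(A=5, B=789, E=652): rows 2, 3, 4, 5, 10, 11 → C takes values {8, 1, 5, 4} — violation
Two rows agree on ABE but differ on C, so ABE → C does not hold.

No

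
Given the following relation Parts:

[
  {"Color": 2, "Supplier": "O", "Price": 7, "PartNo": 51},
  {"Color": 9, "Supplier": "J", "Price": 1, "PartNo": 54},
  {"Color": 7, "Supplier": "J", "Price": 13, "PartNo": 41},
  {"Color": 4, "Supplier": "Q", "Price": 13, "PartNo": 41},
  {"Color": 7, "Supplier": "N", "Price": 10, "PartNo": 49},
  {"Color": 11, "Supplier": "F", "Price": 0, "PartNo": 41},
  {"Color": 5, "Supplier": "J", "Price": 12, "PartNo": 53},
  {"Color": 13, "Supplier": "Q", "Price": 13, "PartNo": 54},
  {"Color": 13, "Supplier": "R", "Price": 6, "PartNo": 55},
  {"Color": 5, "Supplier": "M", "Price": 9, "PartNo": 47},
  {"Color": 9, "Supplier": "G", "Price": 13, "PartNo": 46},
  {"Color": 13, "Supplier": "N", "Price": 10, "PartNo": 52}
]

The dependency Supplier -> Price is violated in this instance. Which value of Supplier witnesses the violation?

J

Supplier=O: 1 row → Price = 7 ✓
Supplier=J: 3 rows → Price takes values {1, 13, 12} — violation
Supplier=Q: 2 rows → Price = 13, 13 ✓
Supplier=N: 2 rows → Price = 10, 10 ✓
Supplier=F: 1 row → Price = 0 ✓
Supplier=R: 1 row → Price = 6 ✓
Supplier=M: 1 row → Price = 9 ✓
Supplier=G: 1 row → Price = 13 ✓
The only Supplier value with inconsistent Price is Supplier=J.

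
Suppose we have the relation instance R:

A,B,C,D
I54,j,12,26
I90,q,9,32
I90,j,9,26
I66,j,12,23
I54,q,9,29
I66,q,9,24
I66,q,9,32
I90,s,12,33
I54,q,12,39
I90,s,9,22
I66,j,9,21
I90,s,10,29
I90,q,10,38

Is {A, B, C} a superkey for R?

No

Two distinct rows share (A=I66, B=q, C=9), so {A, B, C} does not determine every attribute — not a superkey.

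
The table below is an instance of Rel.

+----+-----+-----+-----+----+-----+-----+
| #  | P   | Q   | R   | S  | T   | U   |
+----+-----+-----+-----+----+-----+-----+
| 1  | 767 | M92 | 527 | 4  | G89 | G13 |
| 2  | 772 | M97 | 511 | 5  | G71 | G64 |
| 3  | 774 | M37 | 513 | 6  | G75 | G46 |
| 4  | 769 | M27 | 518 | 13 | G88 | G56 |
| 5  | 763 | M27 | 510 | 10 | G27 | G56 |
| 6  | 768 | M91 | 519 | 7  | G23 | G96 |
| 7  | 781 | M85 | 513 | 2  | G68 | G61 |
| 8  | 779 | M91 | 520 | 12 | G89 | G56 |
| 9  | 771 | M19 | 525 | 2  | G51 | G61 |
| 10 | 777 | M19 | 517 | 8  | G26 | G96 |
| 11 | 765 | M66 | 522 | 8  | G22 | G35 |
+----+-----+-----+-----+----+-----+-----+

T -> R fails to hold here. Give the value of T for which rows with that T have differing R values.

G89

T=G89: rows 1, 8 → R takes values {527, 520} — violation
T=G71: row 2 → R = 511 ✓
T=G75: row 3 → R = 513 ✓
T=G88: row 4 → R = 518 ✓
T=G27: row 5 → R = 510 ✓
T=G23: row 6 → R = 519 ✓
T=G68: row 7 → R = 513 ✓
T=G51: row 9 → R = 525 ✓
T=G26: row 10 → R = 517 ✓
T=G22: row 11 → R = 522 ✓
The only T value with inconsistent R is T=G89.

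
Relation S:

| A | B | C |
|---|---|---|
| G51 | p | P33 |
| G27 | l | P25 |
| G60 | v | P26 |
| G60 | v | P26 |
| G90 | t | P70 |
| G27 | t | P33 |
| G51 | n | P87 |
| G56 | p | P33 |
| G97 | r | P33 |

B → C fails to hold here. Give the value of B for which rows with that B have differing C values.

t

B=p: 2 rows → C = P33, P33 ✓
B=l: 1 row → C = P25 ✓
B=v: 2 rows → C = P26, P26 ✓
B=t: 2 rows → C takes values {P70, P33} — violation
B=n: 1 row → C = P87 ✓
B=r: 1 row → C = P33 ✓
The only B value with inconsistent C is B=t.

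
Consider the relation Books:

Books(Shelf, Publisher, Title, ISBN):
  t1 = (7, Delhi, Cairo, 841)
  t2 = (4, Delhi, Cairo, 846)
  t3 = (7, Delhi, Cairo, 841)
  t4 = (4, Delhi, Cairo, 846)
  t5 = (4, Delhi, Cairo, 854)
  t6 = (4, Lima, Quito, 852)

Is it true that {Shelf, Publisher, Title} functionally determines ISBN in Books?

(Shelf=7, Publisher=Delhi, Title=Cairo): rows 1, 3 → ISBN = 841, 841 ✓
(Shelf=4, Publisher=Delhi, Title=Cairo): rows 2, 4, 5 → ISBN takes values {846, 854} — violation
(Shelf=4, Publisher=Lima, Title=Quito): row 6 → ISBN = 852 ✓
Two rows agree on {Shelf, Publisher, Title} but differ on ISBN, so {Shelf, Publisher, Title} → ISBN does not hold.

No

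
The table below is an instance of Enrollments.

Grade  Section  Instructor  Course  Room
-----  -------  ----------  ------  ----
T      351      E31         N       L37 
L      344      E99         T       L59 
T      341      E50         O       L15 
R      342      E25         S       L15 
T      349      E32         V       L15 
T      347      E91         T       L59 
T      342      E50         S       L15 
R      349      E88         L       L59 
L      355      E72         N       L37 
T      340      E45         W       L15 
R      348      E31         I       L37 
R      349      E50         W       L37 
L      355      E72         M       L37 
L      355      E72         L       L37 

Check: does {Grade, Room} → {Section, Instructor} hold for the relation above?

No

(Grade=T, Room=L37): 1 row → {Section,Instructor} = (351, E31) ✓
(Grade=L, Room=L59): 1 row → {Section,Instructor} = (344, E99) ✓
(Grade=T, Room=L15): 4 rows → {Section,Instructor} takes values {(341, E50), (349, E32), (342, E50), (340, E45)} — violation
(Grade=R, Room=L15): 1 row → {Section,Instructor} = (342, E25) ✓
(Grade=T, Room=L59): 1 row → {Section,Instructor} = (347, E91) ✓
(Grade=R, Room=L59): 1 row → {Section,Instructor} = (349, E88) ✓
(Grade=L, Room=L37): 3 rows → {Section,Instructor} = (355, E72), (355, E72), (355, E72) ✓
(Grade=R, Room=L37): 2 rows → {Section,Instructor} takes values {(348, E31), (349, E50)} — violation
Two rows agree on {Grade, Room} but differ on {Section, Instructor}, so {Grade, Room} → {Section, Instructor} does not hold.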